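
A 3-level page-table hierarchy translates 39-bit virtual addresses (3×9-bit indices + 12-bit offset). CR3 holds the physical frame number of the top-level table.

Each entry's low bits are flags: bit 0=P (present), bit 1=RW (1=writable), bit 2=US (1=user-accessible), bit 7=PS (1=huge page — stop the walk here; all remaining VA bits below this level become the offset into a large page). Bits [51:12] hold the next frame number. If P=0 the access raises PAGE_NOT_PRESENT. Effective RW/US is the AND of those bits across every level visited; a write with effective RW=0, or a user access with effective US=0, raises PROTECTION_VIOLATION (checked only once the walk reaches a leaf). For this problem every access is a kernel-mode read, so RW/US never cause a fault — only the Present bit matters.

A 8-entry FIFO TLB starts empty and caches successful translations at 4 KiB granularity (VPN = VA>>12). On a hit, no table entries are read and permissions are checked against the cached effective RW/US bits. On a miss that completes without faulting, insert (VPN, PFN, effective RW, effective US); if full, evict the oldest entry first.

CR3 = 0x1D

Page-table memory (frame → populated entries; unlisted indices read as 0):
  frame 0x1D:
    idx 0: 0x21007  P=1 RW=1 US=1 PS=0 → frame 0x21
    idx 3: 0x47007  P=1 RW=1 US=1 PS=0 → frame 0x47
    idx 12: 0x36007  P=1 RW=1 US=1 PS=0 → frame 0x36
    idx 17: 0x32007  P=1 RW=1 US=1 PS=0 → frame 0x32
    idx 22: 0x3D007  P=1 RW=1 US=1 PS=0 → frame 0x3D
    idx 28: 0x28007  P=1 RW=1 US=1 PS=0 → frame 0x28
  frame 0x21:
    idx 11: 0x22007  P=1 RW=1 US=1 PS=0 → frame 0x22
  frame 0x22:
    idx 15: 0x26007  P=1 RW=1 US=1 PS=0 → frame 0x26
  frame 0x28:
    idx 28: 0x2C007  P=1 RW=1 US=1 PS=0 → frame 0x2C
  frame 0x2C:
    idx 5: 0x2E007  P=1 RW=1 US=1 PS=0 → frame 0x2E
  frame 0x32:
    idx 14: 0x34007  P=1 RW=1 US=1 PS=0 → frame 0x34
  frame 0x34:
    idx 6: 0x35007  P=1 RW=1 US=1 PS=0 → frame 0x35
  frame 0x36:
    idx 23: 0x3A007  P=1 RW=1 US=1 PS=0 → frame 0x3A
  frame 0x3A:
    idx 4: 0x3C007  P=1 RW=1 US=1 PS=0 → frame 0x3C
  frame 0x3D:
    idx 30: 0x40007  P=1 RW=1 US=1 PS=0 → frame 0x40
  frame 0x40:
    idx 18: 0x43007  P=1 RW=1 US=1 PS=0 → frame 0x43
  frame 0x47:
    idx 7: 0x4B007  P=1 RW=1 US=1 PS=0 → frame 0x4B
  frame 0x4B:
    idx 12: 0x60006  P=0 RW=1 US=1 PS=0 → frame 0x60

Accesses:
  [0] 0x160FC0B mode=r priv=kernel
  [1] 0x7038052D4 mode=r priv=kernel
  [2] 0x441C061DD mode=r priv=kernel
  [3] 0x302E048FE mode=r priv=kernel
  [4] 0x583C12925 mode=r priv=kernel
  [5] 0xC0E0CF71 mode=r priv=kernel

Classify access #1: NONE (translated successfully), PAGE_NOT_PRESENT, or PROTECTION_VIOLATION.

Walk each access:
#0 VA=0x160FC0B (r,kernel):
  L0: frame=0x1D idx=0 entry=0x21007 [P=1 RW=1 US=1 PS=0]
  L1: frame=0x21 idx=11 entry=0x22007 [P=1 RW=1 US=1 PS=0]
  L2: frame=0x22 idx=15 entry=0x26007 [P=1 RW=1 US=1 PS=0]
  ✓ 0x26C0B  — 3 lookups
#1 VA=0x7038052D4 (r,kernel):
  L0: frame=0x1D idx=28 entry=0x28007 [P=1 RW=1 US=1 PS=0]
  L1: frame=0x28 idx=28 entry=0x2C007 [P=1 RW=1 US=1 PS=0]
  L2: frame=0x2C idx=5 entry=0x2E007 [P=1 RW=1 US=1 PS=0]
  ✓ 0x2E2D4  — 3 lookups
#2 VA=0x441C061DD (r,kernel):
  L0: frame=0x1D idx=17 entry=0x32007 [P=1 RW=1 US=1 PS=0]
  L1: frame=0x32 idx=14 entry=0x34007 [P=1 RW=1 US=1 PS=0]
  L2: frame=0x34 idx=6 entry=0x35007 [P=1 RW=1 US=1 PS=0]
  ✓ 0x351DD  — 3 lookups
#3 VA=0x302E048FE (r,kernel):
  L0: frame=0x1D idx=12 entry=0x36007 [P=1 RW=1 US=1 PS=0]
  L1: frame=0x36 idx=23 entry=0x3A007 [P=1 RW=1 US=1 PS=0]
  L2: frame=0x3A idx=4 entry=0x3C007 [P=1 RW=1 US=1 PS=0]
  ✓ 0x3C8FE  — 3 lookups
#4 VA=0x583C12925 (r,kernel):
  L0: frame=0x1D idx=22 entry=0x3D007 [P=1 RW=1 US=1 PS=0]
  L1: frame=0x3D idx=30 entry=0x40007 [P=1 RW=1 US=1 PS=0]
  L2: frame=0x40 idx=18 entry=0x43007 [P=1 RW=1 US=1 PS=0]
  ✓ 0x43925  — 3 lookups
#5 VA=0xC0E0CF71 (r,kernel):
  L0: frame=0x1D idx=3 entry=0x47007 [P=1 RW=1 US=1 PS=0]
  L1: frame=0x47 idx=7 entry=0x4B007 [P=1 RW=1 US=1 PS=0]
  L2: frame=0x4B idx=12 entry=0x60006 [P=0 RW=1 US=1 PS=0]
  → PAGE_NOT_PRESENT  (3 entries read)

Access #1 fault: NONE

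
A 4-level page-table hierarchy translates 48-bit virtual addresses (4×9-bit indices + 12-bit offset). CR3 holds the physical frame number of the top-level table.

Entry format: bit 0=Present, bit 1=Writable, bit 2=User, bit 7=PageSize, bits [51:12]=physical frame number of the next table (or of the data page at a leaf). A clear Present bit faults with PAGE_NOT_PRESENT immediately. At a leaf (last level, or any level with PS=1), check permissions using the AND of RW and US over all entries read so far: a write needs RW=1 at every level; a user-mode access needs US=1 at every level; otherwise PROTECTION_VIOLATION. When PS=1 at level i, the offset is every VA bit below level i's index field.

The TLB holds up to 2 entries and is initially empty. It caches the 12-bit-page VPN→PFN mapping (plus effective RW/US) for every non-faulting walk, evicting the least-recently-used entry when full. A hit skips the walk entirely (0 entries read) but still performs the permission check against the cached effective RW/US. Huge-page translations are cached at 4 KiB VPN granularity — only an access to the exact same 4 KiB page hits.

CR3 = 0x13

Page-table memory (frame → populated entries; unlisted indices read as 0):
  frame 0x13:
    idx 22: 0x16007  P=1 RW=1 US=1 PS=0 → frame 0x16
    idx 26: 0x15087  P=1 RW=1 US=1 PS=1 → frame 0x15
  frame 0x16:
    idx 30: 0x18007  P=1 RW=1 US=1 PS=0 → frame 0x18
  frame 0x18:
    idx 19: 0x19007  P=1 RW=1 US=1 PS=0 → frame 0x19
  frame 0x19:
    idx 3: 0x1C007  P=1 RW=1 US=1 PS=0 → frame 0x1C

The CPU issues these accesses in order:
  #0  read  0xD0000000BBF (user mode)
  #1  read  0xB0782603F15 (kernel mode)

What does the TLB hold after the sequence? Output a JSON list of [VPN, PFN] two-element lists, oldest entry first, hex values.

Per-access translation:
#0 VA=0xD0000000BBF (r,user):
  [0] read 0x13 idx=26: raw=0x15087 flags P=1 W=1 U=1 S=1
  ⇒ phys 0x15BBF (huge @L0)  [1 reads]
#1 VA=0xB0782603F15 (r,kernel):
  [0] read 0x13 idx=22: raw=0x16007 flags P=1 W=1 U=1 S=0
  [1] read 0x16 idx=30: raw=0x18007 flags P=1 W=1 U=1 S=0
  [2] read 0x18 idx=19: raw=0x19007 flags P=1 W=1 U=1 S=0
  [3] read 0x19 idx=3: raw=0x1C007 flags P=1 W=1 U=1 S=0
  ⇒ phys 0x1CF15  [4 reads]

TLB: [["0xD0000000", "0x15"], ["0xB0782603", "0x1C"]]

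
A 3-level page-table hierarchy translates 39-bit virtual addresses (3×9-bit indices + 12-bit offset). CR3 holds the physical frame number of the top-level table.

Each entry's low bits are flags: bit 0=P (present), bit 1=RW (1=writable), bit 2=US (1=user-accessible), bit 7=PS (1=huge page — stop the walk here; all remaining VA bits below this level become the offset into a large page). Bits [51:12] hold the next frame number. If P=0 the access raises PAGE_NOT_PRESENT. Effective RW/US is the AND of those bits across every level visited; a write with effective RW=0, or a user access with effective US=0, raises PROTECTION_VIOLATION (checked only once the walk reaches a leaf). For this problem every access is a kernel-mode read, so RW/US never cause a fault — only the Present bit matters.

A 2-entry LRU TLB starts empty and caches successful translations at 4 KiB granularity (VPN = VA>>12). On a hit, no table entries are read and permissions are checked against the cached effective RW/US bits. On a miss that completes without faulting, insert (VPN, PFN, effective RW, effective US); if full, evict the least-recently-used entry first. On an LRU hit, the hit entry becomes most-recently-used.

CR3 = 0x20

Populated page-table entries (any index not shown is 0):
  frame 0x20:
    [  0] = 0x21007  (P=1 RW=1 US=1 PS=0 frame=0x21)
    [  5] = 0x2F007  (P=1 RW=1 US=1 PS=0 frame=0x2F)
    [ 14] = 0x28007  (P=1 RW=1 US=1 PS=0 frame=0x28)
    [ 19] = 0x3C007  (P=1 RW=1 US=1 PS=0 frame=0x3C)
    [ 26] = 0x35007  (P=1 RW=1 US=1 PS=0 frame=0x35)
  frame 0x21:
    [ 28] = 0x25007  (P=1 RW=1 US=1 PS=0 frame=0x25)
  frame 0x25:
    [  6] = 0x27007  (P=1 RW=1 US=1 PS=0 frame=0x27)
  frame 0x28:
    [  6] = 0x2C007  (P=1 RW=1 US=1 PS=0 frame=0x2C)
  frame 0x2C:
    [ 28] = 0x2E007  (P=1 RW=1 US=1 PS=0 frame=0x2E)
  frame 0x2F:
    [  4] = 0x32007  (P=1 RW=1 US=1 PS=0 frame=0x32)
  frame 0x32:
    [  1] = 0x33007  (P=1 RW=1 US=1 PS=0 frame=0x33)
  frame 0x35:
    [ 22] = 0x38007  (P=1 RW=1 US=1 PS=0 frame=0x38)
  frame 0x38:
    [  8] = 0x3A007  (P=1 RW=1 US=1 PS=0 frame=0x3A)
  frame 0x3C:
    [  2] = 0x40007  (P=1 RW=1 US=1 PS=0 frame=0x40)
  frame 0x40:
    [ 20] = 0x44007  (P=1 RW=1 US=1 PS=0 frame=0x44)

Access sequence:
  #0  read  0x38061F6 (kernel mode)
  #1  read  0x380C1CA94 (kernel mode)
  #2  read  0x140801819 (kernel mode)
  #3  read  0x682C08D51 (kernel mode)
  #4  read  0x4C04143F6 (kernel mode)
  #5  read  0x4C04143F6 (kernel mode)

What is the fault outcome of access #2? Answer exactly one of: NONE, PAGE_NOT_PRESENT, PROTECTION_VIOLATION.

Walk each access:
#0 VA=0x38061F6 (r,kernel):
  L0 @0x20[0] → 0x21007  P=1,RW=1,US=1,PS=0
  L1 @0x21[28] → 0x25007  P=1,RW=1,US=1,PS=0
  L2 @0x25[6] → 0x27007  P=1,RW=1,US=1,PS=0
  → PA=0x271F6  (3 entries read)
#1 VA=0x380C1CA94 (r,kernel):
  L0 @0x20[14] → 0x28007  P=1,RW=1,US=1,PS=0
  L1 @0x28[6] → 0x2C007  P=1,RW=1,US=1,PS=0
  L2 @0x2C[28] → 0x2E007  P=1,RW=1,US=1,PS=0
  → PA=0x2EA94  (3 entries read)
#2 VA=0x140801819 (r,kernel):
  L0 @0x20[5] → 0x2F007  P=1,RW=1,US=1,PS=0
  L1 @0x2F[4] → 0x32007  P=1,RW=1,US=1,PS=0
  L2 @0x32[1] → 0x33007  P=1,RW=1,US=1,PS=0
  → PA=0x33819  (3 entries read)
#3 VA=0x682C08D51 (r,kernel):
  L0 @0x20[26] → 0x35007  P=1,RW=1,US=1,PS=0
  L1 @0x35[22] → 0x38007  P=1,RW=1,US=1,PS=0
  L2 @0x38[8] → 0x3A007  P=1,RW=1,US=1,PS=0
  → PA=0x3AD51  (3 entries read)
#4 VA=0x4C04143F6 (r,kernel):
  L0 @0x20[19] → 0x3C007  P=1,RW=1,US=1,PS=0
  L1 @0x3C[2] → 0x40007  P=1,RW=1,US=1,PS=0
  L2 @0x40[20] → 0x44007  P=1,RW=1,US=1,PS=0
  → PA=0x443F6  (3 entries read)
#5 VA=0x4C04143F6 (r,kernel):
  TLB hit vpn=0x4C0414 → PA=0x443F6

Access #2 fault: NONE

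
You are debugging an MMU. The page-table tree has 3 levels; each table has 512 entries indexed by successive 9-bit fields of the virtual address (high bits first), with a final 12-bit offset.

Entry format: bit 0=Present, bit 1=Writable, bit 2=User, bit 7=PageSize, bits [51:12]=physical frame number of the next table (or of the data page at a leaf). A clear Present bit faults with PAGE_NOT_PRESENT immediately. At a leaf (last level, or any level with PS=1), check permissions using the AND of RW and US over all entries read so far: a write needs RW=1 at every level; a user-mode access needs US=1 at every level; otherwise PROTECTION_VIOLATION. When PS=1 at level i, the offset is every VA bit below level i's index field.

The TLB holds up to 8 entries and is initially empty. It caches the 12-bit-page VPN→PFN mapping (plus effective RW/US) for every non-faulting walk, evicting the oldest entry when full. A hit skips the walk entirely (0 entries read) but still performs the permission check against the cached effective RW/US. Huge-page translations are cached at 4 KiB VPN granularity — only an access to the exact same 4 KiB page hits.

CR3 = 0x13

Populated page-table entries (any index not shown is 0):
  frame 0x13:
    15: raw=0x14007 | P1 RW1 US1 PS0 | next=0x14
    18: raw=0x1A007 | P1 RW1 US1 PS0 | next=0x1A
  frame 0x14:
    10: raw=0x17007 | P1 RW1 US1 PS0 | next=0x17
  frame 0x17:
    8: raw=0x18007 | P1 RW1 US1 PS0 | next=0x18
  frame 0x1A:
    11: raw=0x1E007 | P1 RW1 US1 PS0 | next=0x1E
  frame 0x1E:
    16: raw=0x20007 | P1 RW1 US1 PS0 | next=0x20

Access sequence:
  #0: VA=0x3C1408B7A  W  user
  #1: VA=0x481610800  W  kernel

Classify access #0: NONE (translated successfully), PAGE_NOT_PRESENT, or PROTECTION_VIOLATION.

Per-access translation:
#0 VA=0x3C1408B7A (w,user):
  lvl0: tbl 0x13, slot 15 ⇒ 0x14007 (P1/RW1/US1/PS0)
  lvl1: tbl 0x14, slot 10 ⇒ 0x17007 (P1/RW1/US1/PS0)
  lvl2: tbl 0x17, slot 8 ⇒ 0x18007 (P1/RW1/US1/PS0)
  ⇒ phys 0x18B7A  [3 reads]
#1 VA=0x481610800 (w,kernel):
  lvl0: tbl 0x13, slot 18 ⇒ 0x1A007 (P1/RW1/US1/PS0)
  lvl1: tbl 0x1A, slot 11 ⇒ 0x1E007 (P1/RW1/US1/PS0)
  lvl2: tbl 0x1E, slot 16 ⇒ 0x20007 (P1/RW1/US1/PS0)
  ⇒ phys 0x20800  [3 reads]

Access #0 fault: NONE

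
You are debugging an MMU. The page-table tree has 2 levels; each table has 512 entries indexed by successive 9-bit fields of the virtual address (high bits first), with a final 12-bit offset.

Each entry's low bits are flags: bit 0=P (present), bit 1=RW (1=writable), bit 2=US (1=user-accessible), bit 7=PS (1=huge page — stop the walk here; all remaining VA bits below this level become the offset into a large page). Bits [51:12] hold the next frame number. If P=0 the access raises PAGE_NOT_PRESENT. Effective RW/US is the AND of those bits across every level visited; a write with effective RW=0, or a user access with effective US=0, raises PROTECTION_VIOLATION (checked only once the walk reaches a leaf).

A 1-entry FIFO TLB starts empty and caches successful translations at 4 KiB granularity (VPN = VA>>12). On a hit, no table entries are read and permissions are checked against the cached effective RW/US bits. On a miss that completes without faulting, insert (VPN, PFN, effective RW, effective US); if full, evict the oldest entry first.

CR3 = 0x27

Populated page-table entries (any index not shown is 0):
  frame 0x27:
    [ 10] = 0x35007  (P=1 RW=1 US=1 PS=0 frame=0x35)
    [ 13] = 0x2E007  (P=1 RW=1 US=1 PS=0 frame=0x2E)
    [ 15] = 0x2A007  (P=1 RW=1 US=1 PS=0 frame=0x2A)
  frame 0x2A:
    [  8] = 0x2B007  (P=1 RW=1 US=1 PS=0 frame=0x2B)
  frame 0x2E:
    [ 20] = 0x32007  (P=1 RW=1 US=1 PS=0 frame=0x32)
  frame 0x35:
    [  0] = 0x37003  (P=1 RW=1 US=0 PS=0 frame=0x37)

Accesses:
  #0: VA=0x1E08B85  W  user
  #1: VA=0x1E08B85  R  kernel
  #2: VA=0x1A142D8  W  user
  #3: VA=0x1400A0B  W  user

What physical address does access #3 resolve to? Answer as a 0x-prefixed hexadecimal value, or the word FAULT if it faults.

Per-access translation:
#0 VA=0x1E08B85 (w,user):
  L0: frame=0x27 idx=15 entry=0x2A007 [P=1 RW=1 US=1 PS=0]
  L1: frame=0x2A idx=8 entry=0x2B007 [P=1 RW=1 US=1 PS=0]
  ⇒ phys 0x2BB85  [2 reads]
#1 VA=0x1E08B85 (r,kernel):
  TLB hit vpn=0x1E08 → PA=0x2BB85
#2 VA=0x1A142D8 (w,user):
  L0: frame=0x27 idx=13 entry=0x2E007 [P=1 RW=1 US=1 PS=0]
  L1: frame=0x2E idx=20 entry=0x32007 [P=1 RW=1 US=1 PS=0]
  ⇒ phys 0x322D8  [2 reads]
#3 VA=0x1400A0B (w,user):
  L0: frame=0x27 idx=10 entry=0x35007 [P=1 RW=1 US=1 PS=0]
  L1: frame=0x35 idx=0 entry=0x37003 [P=1 RW=1 US=0 PS=0]
  ⇒ fault: PROTECTION_VIOLATION  — 2 lookups

Access #3 PA: FAULT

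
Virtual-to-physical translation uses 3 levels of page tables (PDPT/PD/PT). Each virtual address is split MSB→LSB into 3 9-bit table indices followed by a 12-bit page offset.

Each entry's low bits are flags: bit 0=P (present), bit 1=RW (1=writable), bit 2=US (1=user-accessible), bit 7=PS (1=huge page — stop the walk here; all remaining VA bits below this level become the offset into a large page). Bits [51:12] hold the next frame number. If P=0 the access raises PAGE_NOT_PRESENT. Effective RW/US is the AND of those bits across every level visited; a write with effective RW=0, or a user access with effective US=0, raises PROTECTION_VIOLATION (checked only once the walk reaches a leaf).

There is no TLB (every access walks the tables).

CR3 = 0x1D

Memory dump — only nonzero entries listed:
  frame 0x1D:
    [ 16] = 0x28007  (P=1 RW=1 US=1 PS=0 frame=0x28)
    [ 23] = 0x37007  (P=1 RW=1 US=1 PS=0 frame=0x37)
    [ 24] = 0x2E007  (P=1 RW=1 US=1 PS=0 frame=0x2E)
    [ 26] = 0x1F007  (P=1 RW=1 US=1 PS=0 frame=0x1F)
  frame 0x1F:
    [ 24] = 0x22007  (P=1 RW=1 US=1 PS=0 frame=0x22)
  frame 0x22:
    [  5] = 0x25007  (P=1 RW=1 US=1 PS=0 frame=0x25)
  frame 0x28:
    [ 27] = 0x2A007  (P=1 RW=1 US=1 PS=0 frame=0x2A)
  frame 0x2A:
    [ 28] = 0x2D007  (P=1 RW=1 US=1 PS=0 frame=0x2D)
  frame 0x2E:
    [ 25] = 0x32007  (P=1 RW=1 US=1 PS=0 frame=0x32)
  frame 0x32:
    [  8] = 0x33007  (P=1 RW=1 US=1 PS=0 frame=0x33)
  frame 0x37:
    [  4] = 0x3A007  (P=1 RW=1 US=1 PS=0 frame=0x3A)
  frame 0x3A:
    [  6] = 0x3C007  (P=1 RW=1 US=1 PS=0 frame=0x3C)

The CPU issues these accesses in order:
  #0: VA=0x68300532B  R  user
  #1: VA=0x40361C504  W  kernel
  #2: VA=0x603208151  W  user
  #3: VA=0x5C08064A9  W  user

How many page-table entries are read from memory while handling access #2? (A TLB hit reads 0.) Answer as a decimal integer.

Per-access translation:
#0 VA=0x68300532B (r,user):
  [0] read 0x1D idx=26: raw=0x1F007 flags P=1 W=1 U=1 S=0
  [1] read 0x1F idx=24: raw=0x22007 flags P=1 W=1 U=1 S=0
  [2] read 0x22 idx=5: raw=0x25007 flags P=1 W=1 U=1 S=0
  ✓ 0x2532B  — 3 lookups
#1 VA=0x40361C504 (w,kernel):
  [0] read 0x1D idx=16: raw=0x28007 flags P=1 W=1 U=1 S=0
  [1] read 0x28 idx=27: raw=0x2A007 flags P=1 W=1 U=1 S=0
  [2] read 0x2A idx=28: raw=0x2D007 flags P=1 W=1 U=1 S=0
  ✓ 0x2D504  — 3 lookups
#2 VA=0x603208151 (w,user):
  [0] read 0x1D idx=24: raw=0x2E007 flags P=1 W=1 U=1 S=0
  [1] read 0x2E idx=25: raw=0x32007 flags P=1 W=1 U=1 S=0
  [2] read 0x32 idx=8: raw=0x33007 flags P=1 W=1 U=1 S=0
  ✓ 0x33151  — 3 lookups
#3 VA=0x5C08064A9 (w,user):
  [0] read 0x1D idx=23: raw=0x37007 flags P=1 W=1 U=1 S=0
  [1] read 0x37 idx=4: raw=0x3A007 flags P=1 W=1 U=1 S=0
  [2] read 0x3A idx=6: raw=0x3C007 flags P=1 W=1 U=1 S=0
  ✓ 0x3C4A9  — 3 lookups

Entries read for #2: 3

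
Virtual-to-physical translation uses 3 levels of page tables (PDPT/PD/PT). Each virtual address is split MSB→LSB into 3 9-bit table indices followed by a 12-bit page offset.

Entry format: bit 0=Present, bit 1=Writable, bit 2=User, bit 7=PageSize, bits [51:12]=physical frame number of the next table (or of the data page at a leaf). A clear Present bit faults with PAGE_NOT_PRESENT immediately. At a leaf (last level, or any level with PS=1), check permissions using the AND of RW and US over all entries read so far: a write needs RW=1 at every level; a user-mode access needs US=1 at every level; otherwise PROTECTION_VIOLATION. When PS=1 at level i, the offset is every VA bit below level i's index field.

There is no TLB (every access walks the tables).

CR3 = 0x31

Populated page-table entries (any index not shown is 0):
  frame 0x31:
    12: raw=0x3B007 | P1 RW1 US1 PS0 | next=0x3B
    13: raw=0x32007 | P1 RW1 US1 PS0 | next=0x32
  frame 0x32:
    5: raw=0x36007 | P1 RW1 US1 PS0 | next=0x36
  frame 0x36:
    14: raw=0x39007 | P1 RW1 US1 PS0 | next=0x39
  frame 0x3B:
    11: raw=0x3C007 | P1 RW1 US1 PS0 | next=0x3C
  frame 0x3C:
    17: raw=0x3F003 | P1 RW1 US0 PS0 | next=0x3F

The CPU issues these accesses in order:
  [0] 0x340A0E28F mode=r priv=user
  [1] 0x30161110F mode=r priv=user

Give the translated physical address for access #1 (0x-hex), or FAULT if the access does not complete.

Per-access translation:
#0 VA=0x340A0E28F (r,user):
  lvl0: tbl 0x31, slot 13 ⇒ 0x32007 (P1/RW1/US1/PS0)
  lvl1: tbl 0x32, slot 5 ⇒ 0x36007 (P1/RW1/US1/PS0)
  lvl2: tbl 0x36, slot 14 ⇒ 0x39007 (P1/RW1/US1/PS0)
  → PA=0x3928F  (3 entries read)
#1 VA=0x30161110F (r,user):
  lvl0: tbl 0x31, slot 12 ⇒ 0x3B007 (P1/RW1/US1/PS0)
  lvl1: tbl 0x3B, slot 11 ⇒ 0x3C007 (P1/RW1/US1/PS0)
  lvl2: tbl 0x3C, slot 17 ⇒ 0x3F003 (P1/RW1/US0/PS0)
  → PROTECTION_VIOLATION  (3 entries read)

Access #1 PA: FAULT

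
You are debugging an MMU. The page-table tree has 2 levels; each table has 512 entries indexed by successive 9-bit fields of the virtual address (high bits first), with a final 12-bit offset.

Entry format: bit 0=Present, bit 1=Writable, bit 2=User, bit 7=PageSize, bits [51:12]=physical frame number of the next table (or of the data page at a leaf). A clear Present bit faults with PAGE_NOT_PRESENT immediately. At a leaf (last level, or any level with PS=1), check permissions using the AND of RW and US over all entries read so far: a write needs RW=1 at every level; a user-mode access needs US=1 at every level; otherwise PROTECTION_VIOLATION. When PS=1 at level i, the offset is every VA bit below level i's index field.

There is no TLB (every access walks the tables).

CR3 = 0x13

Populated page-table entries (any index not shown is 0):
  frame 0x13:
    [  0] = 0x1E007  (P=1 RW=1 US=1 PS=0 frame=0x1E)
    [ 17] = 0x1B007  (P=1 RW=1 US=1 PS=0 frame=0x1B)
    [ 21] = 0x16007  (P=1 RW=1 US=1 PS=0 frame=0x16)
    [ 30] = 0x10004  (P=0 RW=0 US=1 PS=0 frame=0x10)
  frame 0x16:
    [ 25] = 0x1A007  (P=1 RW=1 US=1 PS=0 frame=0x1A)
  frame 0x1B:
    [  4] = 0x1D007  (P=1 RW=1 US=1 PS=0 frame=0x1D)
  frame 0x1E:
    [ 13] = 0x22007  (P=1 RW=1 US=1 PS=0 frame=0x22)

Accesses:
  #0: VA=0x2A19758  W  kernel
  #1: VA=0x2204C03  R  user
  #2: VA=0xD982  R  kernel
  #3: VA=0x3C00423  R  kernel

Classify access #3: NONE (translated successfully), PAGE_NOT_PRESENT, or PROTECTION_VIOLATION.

Per-access translation:
#0 VA=0x2A19758 (w,kernel):
  [0] read 0x13 idx=21: raw=0x16007 flags P=1 W=1 U=1 S=0
  [1] read 0x16 idx=25: raw=0x1A007 flags P=1 W=1 U=1 S=0
  ✓ 0x1A758  — 2 lookups
#1 VA=0x2204C03 (r,user):
  [0] read 0x13 idx=17: raw=0x1B007 flags P=1 W=1 U=1 S=0
  [1] read 0x1B idx=4: raw=0x1D007 flags P=1 W=1 U=1 S=0
  ✓ 0x1DC03  — 2 lookups
#2 VA=0xD982 (r,kernel):
  [0] read 0x13 idx=0: raw=0x1E007 flags P=1 W=1 U=1 S=0
  [1] read 0x1E idx=13: raw=0x22007 flags P=1 W=1 U=1 S=0
  ✓ 0x22982  — 2 lookups
#3 VA=0x3C00423 (r,kernel):
  [0] read 0x13 idx=30: raw=0x10004 flags P=0 W=0 U=1 S=0
  → PAGE_NOT_PRESENT  (1 entries read)

Access #3 fault: PAGE_NOT_PRESENT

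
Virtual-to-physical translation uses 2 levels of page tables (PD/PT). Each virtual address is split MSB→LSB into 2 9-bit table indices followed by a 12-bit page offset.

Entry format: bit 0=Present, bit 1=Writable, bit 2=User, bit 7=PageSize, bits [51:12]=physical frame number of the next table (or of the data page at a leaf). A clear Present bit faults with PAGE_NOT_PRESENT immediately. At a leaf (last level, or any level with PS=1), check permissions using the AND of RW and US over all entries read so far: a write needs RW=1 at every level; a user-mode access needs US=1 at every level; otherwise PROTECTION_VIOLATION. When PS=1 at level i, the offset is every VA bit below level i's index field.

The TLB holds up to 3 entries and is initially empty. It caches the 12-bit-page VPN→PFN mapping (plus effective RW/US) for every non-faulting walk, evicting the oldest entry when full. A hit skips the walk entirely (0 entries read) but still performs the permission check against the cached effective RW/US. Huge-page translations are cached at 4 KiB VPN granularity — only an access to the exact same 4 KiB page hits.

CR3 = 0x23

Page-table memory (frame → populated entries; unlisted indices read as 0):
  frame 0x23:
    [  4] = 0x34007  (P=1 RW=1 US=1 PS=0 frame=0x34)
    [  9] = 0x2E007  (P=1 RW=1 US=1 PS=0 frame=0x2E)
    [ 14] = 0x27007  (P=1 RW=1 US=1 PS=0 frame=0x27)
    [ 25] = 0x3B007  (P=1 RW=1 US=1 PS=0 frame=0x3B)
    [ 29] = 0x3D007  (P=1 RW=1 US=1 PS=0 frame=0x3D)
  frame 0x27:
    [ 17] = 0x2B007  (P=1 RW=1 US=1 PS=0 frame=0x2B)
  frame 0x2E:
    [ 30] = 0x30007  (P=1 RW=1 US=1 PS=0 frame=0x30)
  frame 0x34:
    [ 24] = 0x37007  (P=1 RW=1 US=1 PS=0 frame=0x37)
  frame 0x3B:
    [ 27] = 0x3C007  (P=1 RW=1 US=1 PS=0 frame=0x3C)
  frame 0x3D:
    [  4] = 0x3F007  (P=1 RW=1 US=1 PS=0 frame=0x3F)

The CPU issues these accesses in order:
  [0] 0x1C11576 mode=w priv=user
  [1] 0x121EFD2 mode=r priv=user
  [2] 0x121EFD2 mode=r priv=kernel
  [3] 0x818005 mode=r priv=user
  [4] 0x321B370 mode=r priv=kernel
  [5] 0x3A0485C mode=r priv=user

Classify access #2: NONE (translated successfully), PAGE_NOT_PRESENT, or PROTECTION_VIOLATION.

Per-access translation:
#0 VA=0x1C11576 (w,user):
  lvl0: tbl 0x23, slot 14 ⇒ 0x27007 (P1/RW1/US1/PS0)
  lvl1: tbl 0x27, slot 17 ⇒ 0x2B007 (P1/RW1/US1/PS0)
  ✓ 0x2B576  — 2 lookups
#1 VA=0x121EFD2 (r,user):
  lvl0: tbl 0x23, slot 9 ⇒ 0x2E007 (P1/RW1/US1/PS0)
  lvl1: tbl 0x2E, slot 30 ⇒ 0x30007 (P1/RW1/US1/PS0)
  ✓ 0x30FD2  — 2 lookups
#2 VA=0x121EFD2 (r,kernel):
  TLB hit vpn=0x121E → PA=0x30FD2
#3 VA=0x818005 (r,user):
  lvl0: tbl 0x23, slot 4 ⇒ 0x34007 (P1/RW1/US1/PS0)
  lvl1: tbl 0x34, slot 24 ⇒ 0x37007 (P1/RW1/US1/PS0)
  ✓ 0x37005  — 2 lookups
#4 VA=0x321B370 (r,kernel):
  lvl0: tbl 0x23, slot 25 ⇒ 0x3B007 (P1/RW1/US1/PS0)
  lvl1: tbl 0x3B, slot 27 ⇒ 0x3C007 (P1/RW1/US1/PS0)
  ✓ 0x3C370  — 2 lookups
#5 VA=0x3A0485C (r,user):
  lvl0: tbl 0x23, slot 29 ⇒ 0x3D007 (P1/RW1/US1/PS0)
  lvl1: tbl 0x3D, slot 4 ⇒ 0x3F007 (P1/RW1/US1/PS0)
  ✓ 0x3F85C  — 2 lookups

Access #2 fault: NONE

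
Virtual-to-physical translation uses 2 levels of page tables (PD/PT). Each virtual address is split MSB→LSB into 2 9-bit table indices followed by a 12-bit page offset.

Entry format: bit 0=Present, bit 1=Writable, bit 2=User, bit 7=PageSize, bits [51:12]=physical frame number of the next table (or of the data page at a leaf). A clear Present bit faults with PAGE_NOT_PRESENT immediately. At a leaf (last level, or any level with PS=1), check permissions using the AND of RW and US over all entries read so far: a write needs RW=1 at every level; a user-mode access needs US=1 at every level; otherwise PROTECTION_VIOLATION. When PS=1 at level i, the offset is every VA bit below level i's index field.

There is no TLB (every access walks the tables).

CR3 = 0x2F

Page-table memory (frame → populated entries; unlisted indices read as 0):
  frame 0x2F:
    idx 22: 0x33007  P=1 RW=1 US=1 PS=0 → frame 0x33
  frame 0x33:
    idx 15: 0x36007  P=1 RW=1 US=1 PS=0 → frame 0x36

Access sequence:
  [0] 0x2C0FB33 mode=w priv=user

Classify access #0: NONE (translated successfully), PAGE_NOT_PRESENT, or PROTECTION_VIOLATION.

Trace:
#0 VA=0x2C0FB33 (w,user):
  lvl0: tbl 0x2F, slot 22 ⇒ 0x33007 (P1/RW1/US1/PS0)
  lvl1: tbl 0x33, slot 15 ⇒ 0x36007 (P1/RW1/US1/PS0)
  → PA=0x36B33  (2 entries read)

Access #0 fault: NONE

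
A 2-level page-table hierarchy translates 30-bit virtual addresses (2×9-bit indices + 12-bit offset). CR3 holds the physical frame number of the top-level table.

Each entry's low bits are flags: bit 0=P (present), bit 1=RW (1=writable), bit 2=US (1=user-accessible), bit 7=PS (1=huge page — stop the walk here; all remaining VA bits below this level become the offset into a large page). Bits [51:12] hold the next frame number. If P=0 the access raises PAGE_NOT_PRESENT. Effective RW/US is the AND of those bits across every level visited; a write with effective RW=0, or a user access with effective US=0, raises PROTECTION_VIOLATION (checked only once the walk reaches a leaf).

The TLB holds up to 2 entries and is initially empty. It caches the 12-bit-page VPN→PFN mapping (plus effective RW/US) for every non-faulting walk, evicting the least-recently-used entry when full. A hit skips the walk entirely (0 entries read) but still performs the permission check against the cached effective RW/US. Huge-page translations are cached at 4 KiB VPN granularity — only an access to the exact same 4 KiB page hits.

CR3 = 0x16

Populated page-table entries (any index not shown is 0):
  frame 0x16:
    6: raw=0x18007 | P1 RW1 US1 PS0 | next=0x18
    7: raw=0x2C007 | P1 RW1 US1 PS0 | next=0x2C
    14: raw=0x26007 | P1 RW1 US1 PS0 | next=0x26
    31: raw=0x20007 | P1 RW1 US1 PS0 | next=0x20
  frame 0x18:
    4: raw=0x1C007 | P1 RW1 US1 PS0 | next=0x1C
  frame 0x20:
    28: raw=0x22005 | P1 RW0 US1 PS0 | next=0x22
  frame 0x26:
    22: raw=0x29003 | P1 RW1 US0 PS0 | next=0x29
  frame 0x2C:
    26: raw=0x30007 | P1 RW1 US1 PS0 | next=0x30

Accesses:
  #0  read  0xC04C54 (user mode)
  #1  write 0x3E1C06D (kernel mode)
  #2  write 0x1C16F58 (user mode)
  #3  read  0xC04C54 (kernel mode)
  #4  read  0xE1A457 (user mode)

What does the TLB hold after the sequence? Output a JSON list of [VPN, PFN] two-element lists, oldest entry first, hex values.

Walk each access:
#0 VA=0xC04C54 (r,user):
  lvl0: tbl 0x16, slot 6 ⇒ 0x18007 (P1/RW1/US1/PS0)
  lvl1: tbl 0x18, slot 4 ⇒ 0x1C007 (P1/RW1/US1/PS0)
  ✓ 0x1CC54  — 2 lookups
#1 VA=0x3E1C06D (w,kernel):
  lvl0: tbl 0x16, slot 31 ⇒ 0x20007 (P1/RW1/US1/PS0)
  lvl1: tbl 0x20, slot 28 ⇒ 0x22005 (P1/RW0/US1/PS0)
  ✗ PROTECTION_VIOLATION  [2 reads]
#2 VA=0x1C16F58 (w,user):
  lvl0: tbl 0x16, slot 14 ⇒ 0x26007 (P1/RW1/US1/PS0)
  lvl1: tbl 0x26, slot 22 ⇒ 0x29003 (P1/RW1/US0/PS0)
  ✗ PROTECTION_VIOLATION  [2 reads]
#3 VA=0xC04C54 (r,kernel):
  TLB hit vpn=0xC04 → PA=0x1CC54
#4 VA=0xE1A457 (r,user):
  lvl0: tbl 0x16, slot 7 ⇒ 0x2C007 (P1/RW1/US1/PS0)
  lvl1: tbl 0x2C, slot 26 ⇒ 0x30007 (P1/RW1/US1/PS0)
  ✓ 0x30457  — 2 lookups

TLB: [["0xC04", "0x1C"], ["0xE1A", "0x30"]]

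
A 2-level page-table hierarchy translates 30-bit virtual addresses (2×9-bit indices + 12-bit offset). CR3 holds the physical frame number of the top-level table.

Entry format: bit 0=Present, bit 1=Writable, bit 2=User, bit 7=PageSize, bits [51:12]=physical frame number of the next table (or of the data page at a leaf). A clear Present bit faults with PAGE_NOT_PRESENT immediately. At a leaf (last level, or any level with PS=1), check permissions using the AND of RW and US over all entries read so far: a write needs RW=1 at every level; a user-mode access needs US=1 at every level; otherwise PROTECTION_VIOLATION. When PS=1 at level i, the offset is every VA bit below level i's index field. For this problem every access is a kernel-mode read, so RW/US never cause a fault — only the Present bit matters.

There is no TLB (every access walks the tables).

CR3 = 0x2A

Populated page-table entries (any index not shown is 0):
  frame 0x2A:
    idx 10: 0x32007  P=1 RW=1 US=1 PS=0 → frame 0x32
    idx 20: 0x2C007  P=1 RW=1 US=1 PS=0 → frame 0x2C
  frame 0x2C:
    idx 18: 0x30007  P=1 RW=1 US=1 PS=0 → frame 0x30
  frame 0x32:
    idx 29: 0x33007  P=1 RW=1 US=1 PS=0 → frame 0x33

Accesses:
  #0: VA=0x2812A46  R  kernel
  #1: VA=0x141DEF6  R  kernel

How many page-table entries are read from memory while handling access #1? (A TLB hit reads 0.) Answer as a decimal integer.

Per-access translation:
#0 VA=0x2812A46 (r,kernel):
  [0] read 0x2A idx=20: raw=0x2C007 flags P=1 W=1 U=1 S=0
  [1] read 0x2C idx=18: raw=0x30007 flags P=1 W=1 U=1 S=0
  → PA=0x30A46  (2 entries read)
#1 VA=0x141DEF6 (r,kernel):
  [0] read 0x2A idx=10: raw=0x32007 flags P=1 W=1 U=1 S=0
  [1] read 0x32 idx=29: raw=0x33007 flags P=1 W=1 U=1 S=0
  → PA=0x33EF6  (2 entries read)

Entries read for #1: 2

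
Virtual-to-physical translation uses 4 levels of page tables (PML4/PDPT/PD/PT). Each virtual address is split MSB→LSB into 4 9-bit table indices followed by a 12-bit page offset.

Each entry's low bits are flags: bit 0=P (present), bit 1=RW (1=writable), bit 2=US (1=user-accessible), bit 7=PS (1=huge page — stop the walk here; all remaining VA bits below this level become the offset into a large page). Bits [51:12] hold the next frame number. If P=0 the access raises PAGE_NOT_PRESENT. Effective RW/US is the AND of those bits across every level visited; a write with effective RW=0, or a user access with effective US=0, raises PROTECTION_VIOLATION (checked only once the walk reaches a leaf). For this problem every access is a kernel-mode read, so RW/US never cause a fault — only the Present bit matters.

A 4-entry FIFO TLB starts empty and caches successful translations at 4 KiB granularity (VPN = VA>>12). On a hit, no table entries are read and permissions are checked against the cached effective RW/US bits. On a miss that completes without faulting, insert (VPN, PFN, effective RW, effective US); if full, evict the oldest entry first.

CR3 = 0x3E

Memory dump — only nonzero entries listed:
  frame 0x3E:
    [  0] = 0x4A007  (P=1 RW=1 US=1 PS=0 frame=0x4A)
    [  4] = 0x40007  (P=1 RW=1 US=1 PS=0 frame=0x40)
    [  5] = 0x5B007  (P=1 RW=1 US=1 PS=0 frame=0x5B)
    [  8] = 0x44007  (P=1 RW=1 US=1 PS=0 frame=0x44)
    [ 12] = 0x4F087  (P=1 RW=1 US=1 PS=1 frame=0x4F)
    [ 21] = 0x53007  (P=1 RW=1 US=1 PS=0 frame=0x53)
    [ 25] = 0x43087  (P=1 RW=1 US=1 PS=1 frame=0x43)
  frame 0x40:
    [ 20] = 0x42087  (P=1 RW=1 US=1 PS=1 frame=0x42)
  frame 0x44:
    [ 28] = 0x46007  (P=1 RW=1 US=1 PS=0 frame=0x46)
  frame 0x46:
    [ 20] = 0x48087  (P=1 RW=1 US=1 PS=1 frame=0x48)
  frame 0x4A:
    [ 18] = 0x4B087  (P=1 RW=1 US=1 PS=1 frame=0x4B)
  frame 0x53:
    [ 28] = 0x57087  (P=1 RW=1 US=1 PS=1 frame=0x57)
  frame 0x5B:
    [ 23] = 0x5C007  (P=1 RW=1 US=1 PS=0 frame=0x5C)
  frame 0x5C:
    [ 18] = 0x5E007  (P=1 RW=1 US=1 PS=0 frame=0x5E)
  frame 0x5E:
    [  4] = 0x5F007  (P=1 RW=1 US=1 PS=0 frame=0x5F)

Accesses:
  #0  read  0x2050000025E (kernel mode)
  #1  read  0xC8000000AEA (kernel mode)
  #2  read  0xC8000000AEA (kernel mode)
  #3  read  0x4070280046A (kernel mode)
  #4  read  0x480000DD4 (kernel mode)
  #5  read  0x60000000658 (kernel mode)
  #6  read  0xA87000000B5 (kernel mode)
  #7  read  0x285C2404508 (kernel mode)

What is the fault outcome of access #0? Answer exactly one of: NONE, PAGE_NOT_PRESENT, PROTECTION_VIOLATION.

Trace:
#0 VA=0x2050000025E (r,kernel):
  L0: frame=0x3E idx=4 entry=0x40007 [P=1 RW=1 US=1 PS=0]
  L1: frame=0x40 idx=20 entry=0x42087 [P=1 RW=1 US=1 PS=1]
  ⇒ phys 0x4225E (huge @L1)  [2 reads]
#1 VA=0xC8000000AEA (r,kernel):
  L0: frame=0x3E idx=25 entry=0x43087 [P=1 RW=1 US=1 PS=1]
  ⇒ phys 0x43AEA (huge @L0)  [1 reads]
#2 VA=0xC8000000AEA (r,kernel):
  TLB hit vpn=0xC8000000 → PA=0x43AEA
#3 VA=0x4070280046A (r,kernel):
  L0: frame=0x3E idx=8 entry=0x44007 [P=1 RW=1 US=1 PS=0]
  L1: frame=0x44 idx=28 entry=0x46007 [P=1 RW=1 US=1 PS=0]
  L2: frame=0x46 idx=20 entry=0x48087 [P=1 RW=1 US=1 PS=1]
  ⇒ phys 0x4846A (huge @L2)  [3 reads]
#4 VA=0x480000DD4 (r,kernel):
  L0: frame=0x3E idx=0 entry=0x4A007 [P=1 RW=1 US=1 PS=0]
  L1: frame=0x4A idx=18 entry=0x4B087 [P=1 RW=1 US=1 PS=1]
  ⇒ phys 0x4BDD4 (huge @L1)  [2 reads]
#5 VA=0x60000000658 (r,kernel):
  L0: frame=0x3E idx=12 entry=0x4F087 [P=1 RW=1 US=1 PS=1]
  ⇒ phys 0x4F658 (huge @L0)  [1 reads]
#6 VA=0xA87000000B5 (r,kernel):
  L0: frame=0x3E idx=21 entry=0x53007 [P=1 RW=1 US=1 PS=0]
  L1: frame=0x53 idx=28 entry=0x57087 [P=1 RW=1 US=1 PS=1]
  ⇒ phys 0x570B5 (huge @L1)  [2 reads]
#7 VA=0x285C2404508 (r,kernel):
  L0: frame=0x3E idx=5 entry=0x5B007 [P=1 RW=1 US=1 PS=0]
  L1: frame=0x5B idx=23 entry=0x5C007 [P=1 RW=1 US=1 PS=0]
  L2: frame=0x5C idx=18 entry=0x5E007 [P=1 RW=1 US=1 PS=0]
  L3: frame=0x5E idx=4 entry=0x5F007 [P=1 RW=1 US=1 PS=0]
  ⇒ phys 0x5F508  [4 reads]

Access #0 fault: NONE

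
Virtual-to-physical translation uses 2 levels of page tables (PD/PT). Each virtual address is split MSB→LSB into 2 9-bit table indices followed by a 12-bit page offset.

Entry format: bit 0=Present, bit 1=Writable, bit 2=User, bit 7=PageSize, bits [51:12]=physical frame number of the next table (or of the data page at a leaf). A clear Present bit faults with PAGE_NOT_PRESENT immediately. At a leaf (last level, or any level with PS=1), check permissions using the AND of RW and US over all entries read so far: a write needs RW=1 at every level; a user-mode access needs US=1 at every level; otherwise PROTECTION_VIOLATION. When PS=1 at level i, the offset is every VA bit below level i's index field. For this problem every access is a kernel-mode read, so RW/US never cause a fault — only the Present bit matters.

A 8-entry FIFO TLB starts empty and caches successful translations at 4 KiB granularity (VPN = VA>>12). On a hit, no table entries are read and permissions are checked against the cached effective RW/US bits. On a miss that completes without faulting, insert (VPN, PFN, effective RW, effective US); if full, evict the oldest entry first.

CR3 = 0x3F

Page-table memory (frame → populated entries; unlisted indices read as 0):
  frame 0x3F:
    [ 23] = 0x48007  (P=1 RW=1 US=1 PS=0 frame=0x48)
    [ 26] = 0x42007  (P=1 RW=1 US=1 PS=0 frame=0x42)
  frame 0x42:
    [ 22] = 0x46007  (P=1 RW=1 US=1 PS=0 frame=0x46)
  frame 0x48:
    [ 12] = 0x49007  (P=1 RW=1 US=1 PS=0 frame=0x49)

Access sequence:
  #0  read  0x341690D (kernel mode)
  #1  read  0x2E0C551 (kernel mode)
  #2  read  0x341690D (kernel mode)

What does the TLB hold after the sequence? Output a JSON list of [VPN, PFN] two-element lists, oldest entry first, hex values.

Per-access translation:
#0 VA=0x341690D (r,kernel):
  [0] read 0x3F idx=26: raw=0x42007 flags P=1 W=1 U=1 S=0
  [1] read 0x42 idx=22: raw=0x46007 flags P=1 W=1 U=1 S=0
  ⇒ phys 0x4690D  [2 reads]
#1 VA=0x2E0C551 (r,kernel):
  [0] read 0x3F idx=23: raw=0x48007 flags P=1 W=1 U=1 S=0
  [1] read 0x48 idx=12: raw=0x49007 flags P=1 W=1 U=1 S=0
  ⇒ phys 0x49551  [2 reads]
#2 VA=0x341690D (r,kernel):
  TLB hit vpn=0x3416 → PA=0x4690D

TLB: [["0x3416", "0x46"], ["0x2E0C", "0x49"]]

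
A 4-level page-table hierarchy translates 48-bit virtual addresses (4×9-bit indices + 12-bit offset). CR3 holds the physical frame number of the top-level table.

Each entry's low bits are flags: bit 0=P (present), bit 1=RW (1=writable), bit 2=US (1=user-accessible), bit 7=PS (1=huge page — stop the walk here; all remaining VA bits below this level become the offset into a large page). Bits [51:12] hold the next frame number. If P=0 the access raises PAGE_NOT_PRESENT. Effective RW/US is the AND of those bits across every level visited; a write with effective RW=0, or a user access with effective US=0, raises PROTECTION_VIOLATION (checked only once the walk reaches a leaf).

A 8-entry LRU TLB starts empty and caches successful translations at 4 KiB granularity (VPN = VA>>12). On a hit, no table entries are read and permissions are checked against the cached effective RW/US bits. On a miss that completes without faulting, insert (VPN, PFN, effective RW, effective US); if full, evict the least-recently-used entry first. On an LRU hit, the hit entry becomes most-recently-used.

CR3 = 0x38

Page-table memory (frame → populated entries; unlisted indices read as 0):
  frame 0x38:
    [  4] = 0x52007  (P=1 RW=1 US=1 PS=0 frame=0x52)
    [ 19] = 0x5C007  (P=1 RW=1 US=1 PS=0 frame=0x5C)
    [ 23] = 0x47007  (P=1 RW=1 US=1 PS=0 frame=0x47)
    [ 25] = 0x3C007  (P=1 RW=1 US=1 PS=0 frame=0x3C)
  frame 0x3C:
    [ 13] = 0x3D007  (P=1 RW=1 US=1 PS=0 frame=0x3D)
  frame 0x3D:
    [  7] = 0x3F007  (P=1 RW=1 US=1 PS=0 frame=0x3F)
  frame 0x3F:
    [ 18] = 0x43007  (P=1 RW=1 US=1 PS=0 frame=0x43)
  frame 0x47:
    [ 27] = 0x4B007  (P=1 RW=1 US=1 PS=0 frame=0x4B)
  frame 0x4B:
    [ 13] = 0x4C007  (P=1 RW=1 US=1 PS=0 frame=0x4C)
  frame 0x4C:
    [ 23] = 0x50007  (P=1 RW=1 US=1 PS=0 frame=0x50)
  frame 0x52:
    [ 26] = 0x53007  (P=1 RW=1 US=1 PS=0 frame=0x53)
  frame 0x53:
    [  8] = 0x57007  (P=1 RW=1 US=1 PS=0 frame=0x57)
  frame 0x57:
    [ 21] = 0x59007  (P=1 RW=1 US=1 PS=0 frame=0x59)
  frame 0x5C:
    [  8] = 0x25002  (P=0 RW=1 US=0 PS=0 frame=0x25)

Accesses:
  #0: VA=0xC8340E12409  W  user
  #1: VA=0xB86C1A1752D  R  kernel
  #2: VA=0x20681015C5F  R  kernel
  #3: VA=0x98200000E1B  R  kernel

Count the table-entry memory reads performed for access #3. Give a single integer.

Walk each access:
#0 VA=0xC8340E12409 (w,user):
  L0 @0x38[25] → 0x3C007  P=1,RW=1,US=1,PS=0
  L1 @0x3C[13] → 0x3D007  P=1,RW=1,US=1,PS=0
  L2 @0x3D[7] → 0x3F007  P=1,RW=1,US=1,PS=0
  L3 @0x3F[18] → 0x43007  P=1,RW=1,US=1,PS=0
  ⇒ phys 0x43409  [4 reads]
#1 VA=0xB86C1A1752D (r,kernel):
  L0 @0x38[23] → 0x47007  P=1,RW=1,US=1,PS=0
  L1 @0x47[27] → 0x4B007  P=1,RW=1,US=1,PS=0
  L2 @0x4B[13] → 0x4C007  P=1,RW=1,US=1,PS=0
  L3 @0x4C[23] → 0x50007  P=1,RW=1,US=1,PS=0
  ⇒ phys 0x5052D  [4 reads]
#2 VA=0x20681015C5F (r,kernel):
  L0 @0x38[4] → 0x52007  P=1,RW=1,US=1,PS=0
  L1 @0x52[26] → 0x53007  P=1,RW=1,US=1,PS=0
  L2 @0x53[8] → 0x57007  P=1,RW=1,US=1,PS=0
  L3 @0x57[21] → 0x59007  P=1,RW=1,US=1,PS=0
  ⇒ phys 0x59C5F  [4 reads]
#3 VA=0x98200000E1B (r,kernel):
  L0 @0x38[19] → 0x5C007  P=1,RW=1,US=1,PS=0
  L1 @0x5C[8] → 0x25002  P=0,RW=1,US=0,PS=0
  ⇒ fault: PAGE_NOT_PRESENT  — 2 lookups

Entries read for #3: 2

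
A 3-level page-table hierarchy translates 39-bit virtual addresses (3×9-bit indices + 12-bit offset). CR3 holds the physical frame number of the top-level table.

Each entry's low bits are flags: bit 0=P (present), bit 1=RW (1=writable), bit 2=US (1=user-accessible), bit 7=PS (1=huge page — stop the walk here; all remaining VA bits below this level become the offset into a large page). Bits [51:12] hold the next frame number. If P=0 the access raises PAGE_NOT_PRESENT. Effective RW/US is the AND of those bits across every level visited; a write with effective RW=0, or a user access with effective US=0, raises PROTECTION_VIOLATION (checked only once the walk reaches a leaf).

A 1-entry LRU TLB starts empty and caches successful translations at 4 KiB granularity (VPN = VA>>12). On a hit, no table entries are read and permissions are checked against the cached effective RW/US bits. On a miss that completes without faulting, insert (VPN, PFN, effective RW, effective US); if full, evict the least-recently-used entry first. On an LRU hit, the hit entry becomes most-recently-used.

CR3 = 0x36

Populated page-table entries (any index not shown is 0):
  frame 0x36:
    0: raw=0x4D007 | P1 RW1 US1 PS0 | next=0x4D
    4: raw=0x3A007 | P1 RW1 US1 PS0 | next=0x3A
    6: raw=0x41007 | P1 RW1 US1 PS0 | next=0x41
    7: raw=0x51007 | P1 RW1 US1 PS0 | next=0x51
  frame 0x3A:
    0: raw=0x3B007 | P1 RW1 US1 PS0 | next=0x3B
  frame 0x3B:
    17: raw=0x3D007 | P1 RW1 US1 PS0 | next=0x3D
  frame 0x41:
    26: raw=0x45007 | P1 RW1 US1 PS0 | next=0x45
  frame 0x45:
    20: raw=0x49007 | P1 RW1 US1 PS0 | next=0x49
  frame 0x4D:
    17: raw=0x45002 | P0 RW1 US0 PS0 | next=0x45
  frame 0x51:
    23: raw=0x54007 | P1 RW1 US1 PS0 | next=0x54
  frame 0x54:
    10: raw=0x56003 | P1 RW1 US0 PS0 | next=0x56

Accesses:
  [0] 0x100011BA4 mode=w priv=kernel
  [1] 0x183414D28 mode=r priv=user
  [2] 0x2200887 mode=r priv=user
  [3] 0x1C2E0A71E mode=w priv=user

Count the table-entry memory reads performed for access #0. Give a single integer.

Per-access translation:
#0 VA=0x100011BA4 (w,kernel):
  L0 @0x36[4] → 0x3A007  P=1,RW=1,US=1,PS=0
  L1 @0x3A[0] → 0x3B007  P=1,RW=1,US=1,PS=0
  L2 @0x3B[17] → 0x3D007  P=1,RW=1,US=1,PS=0
  ⇒ phys 0x3DBA4  [3 reads]
#1 VA=0x183414D28 (r,user):
  L0 @0x36[6] → 0x41007  P=1,RW=1,US=1,PS=0
  L1 @0x41[26] → 0x45007  P=1,RW=1,US=1,PS=0
  L2 @0x45[20] → 0x49007  P=1,RW=1,US=1,PS=0
  ⇒ phys 0x49D28  [3 reads]
#2 VA=0x2200887 (r,user):
  L0 @0x36[0] → 0x4D007  P=1,RW=1,US=1,PS=0
  L1 @0x4D[17] → 0x45002  P=0,RW=1,US=0,PS=0
  ⇒ fault: PAGE_NOT_PRESENT  — 2 lookups
#3 VA=0x1C2E0A71E (w,user):
  L0 @0x36[7] → 0x51007  P=1,RW=1,US=1,PS=0
  L1 @0x51[23] → 0x54007  P=1,RW=1,US=1,PS=0
  L2 @0x54[10] → 0x56003  P=1,RW=1,US=0,PS=0
  ⇒ fault: PROTECTION_VIOLATION  — 3 lookups

Entries read for #0: 3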